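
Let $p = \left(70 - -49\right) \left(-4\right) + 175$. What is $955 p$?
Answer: $-287455$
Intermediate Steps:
$p = -301$ ($p = \left(70 + 49\right) \left(-4\right) + 175 = 119 \left(-4\right) + 175 = -476 + 175 = -301$)
$955 p = 955 \left(-301\right) = -287455$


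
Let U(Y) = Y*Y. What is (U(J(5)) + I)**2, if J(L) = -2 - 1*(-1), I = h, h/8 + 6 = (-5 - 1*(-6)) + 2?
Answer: 529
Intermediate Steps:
h = -24 (h = -48 + 8*((-5 - 1*(-6)) + 2) = -48 + 8*((-5 + 6) + 2) = -48 + 8*(1 + 2) = -48 + 8*3 = -48 + 24 = -24)
I = -24
J(L) = -1 (J(L) = -2 + 1 = -1)
U(Y) = Y**2
(U(J(5)) + I)**2 = ((-1)**2 - 24)**2 = (1 - 24)**2 = (-23)**2 = 529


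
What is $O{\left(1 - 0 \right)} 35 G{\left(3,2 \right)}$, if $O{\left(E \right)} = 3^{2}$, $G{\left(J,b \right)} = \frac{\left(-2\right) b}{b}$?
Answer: $-630$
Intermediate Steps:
$G{\left(J,b \right)} = -2$
$O{\left(E \right)} = 9$
$O{\left(1 - 0 \right)} 35 G{\left(3,2 \right)} = 9 \cdot 35 \left(-2\right) = 315 \left(-2\right) = -630$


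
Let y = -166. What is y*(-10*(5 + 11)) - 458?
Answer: 26102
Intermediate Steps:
y*(-10*(5 + 11)) - 458 = -(-1660)*(5 + 11) - 458 = -(-1660)*16 - 458 = -166*(-160) - 458 = 26560 - 458 = 26102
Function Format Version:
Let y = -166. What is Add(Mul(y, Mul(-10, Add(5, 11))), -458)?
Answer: 26102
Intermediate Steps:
Add(Mul(y, Mul(-10, Add(5, 11))), -458) = Add(Mul(-166, Mul(-10, Add(5, 11))), -458) = Add(Mul(-166, Mul(-10, 16)), -458) = Add(Mul(-166, -160), -458) = Add(26560, -458) = 26102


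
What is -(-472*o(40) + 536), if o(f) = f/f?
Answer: -64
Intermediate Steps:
o(f) = 1
-(-472*o(40) + 536) = -(-472*1 + 536) = -(-472 + 536) = -1*64 = -64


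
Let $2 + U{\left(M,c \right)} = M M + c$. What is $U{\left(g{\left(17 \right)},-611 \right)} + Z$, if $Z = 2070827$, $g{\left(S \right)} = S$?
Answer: $2070503$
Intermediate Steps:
$U{\left(M,c \right)} = -2 + c + M^{2}$ ($U{\left(M,c \right)} = -2 + \left(M M + c\right) = -2 + \left(M^{2} + c\right) = -2 + \left(c + M^{2}\right) = -2 + c + M^{2}$)
$U{\left(g{\left(17 \right)},-611 \right)} + Z = \left(-2 - 611 + 17^{2}\right) + 2070827 = \left(-2 - 611 + 289\right) + 2070827 = -324 + 2070827 = 2070503$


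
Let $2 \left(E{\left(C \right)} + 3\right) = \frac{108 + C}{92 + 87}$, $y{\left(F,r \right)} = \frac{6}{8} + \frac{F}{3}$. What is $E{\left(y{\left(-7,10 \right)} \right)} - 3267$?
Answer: $- \frac{14046643}{4296} \approx -3269.7$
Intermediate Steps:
$y{\left(F,r \right)} = \frac{3}{4} + \frac{F}{3}$ ($y{\left(F,r \right)} = 6 \cdot \frac{1}{8} + F \frac{1}{3} = \frac{3}{4} + \frac{F}{3}$)
$E{\left(C \right)} = - \frac{483}{179} + \frac{C}{358}$ ($E{\left(C \right)} = -3 + \frac{\left(108 + C\right) \frac{1}{92 + 87}}{2} = -3 + \frac{\left(108 + C\right) \frac{1}{179}}{2} = -3 + \frac{\frac{108}{179} + \frac{C}{179}}{2} = -3 + \left(\frac{54}{179} + \frac{C}{358}\right) = - \frac{483}{179} + \frac{C}{358}$)
$E{\left(y{\left(-7,10 \right)} \right)} - 3267 = \left(- \frac{483}{179} + \frac{\frac{3}{4} + \frac{1}{3} \left(-7\right)}{358}\right) - 3267 = \left(- \frac{483}{179} + \frac{\frac{3}{4} - \frac{7}{3}}{358}\right) - 3267 = \left(- \frac{483}{179} + \frac{1}{358} \left(- \frac{19}{12}\right)\right) - 3267 = \left(- \frac{483}{179} - \frac{19}{4296}\right) - 3267 = - \frac{11611}{4296} - 3267 = - \frac{14046643}{4296}$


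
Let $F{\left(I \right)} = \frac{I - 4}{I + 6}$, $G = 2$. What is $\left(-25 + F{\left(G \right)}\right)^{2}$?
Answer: $\frac{10201}{16} \approx 637.56$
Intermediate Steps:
$F{\left(I \right)} = \frac{-4 + I}{6 + I}$
$\left(-25 + F{\left(G \right)}\right)^{2} = \left(-25 + \frac{-4 + 2}{6 + 2}\right)^{2} = \left(-25 + \frac{1}{8} \left(-2\right)\right)^{2} = \left(-25 - \frac{1}{4}\right)^{2} = \left(- \frac{101}{4}\right)^{2} = \frac{10201}{16}$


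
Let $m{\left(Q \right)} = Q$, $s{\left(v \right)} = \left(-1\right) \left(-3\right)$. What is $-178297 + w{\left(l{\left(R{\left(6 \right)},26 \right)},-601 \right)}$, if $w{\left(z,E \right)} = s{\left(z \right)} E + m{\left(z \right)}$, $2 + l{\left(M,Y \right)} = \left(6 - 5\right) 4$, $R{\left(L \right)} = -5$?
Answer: $-180098$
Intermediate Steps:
$s{\left(v \right)} = 3$
$l{\left(M,Y \right)} = 2$ ($l{\left(M,Y \right)} = -2 + \left(6 - 5\right) 4 = -2 + 1 \cdot 4 = -2 + 4 = 2$)
$w{\left(z,E \right)} = z + 3 E$ ($w{\left(z,E \right)} = 3 E + z = z + 3 E$)
$-178297 + w{\left(l{\left(R{\left(6 \right)},26 \right)},-601 \right)} = -178297 + \left(2 + 3 \left(-601\right)\right) = -178297 + \left(2 - 1803\right) = -178297 - 1801 = -180098$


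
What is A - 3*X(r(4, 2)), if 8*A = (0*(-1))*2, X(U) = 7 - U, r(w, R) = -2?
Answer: -27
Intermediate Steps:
A = 0 (A = ((0*(-1))*2)/8 = (0*2)/8 = (1/8)*0 = 0)
A - 3*X(r(4, 2)) = 0 - 3*(7 - 1*(-2)) = 0 - 3*(7 + 2) = 0 - 3*9 = 0 - 27 = -27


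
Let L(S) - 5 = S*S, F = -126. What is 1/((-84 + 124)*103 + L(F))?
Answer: 1/20001 ≈ 4.9997e-5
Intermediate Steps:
L(S) = 5 + S² (L(S) = 5 + S*S = 5 + S²)
1/((-84 + 124)*103 + L(F)) = 1/((-84 + 124)*103 + (5 + (-126)²)) = 1/(40*103 + (5 + 15876)) = 1/(4120 + 15881) = 1/20001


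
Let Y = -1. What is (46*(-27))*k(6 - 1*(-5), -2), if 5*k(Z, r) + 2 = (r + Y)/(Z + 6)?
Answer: 45954/85 ≈ 540.63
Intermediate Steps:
k(Z, r) = -2/5 + (-1 + r)/(5*(6 + Z)) (k(Z, r) = -2/5 + ((r - 1)/(Z + 6))/5 = -2/5 + ((-1 + r)/(6 + Z))/5 = -2/5 + (-1 + r)/(5*(6 + Z)))
(46*(-27))*k(6 - 1*(-5), -2) = (46*(-27))*((-13 - 2 - 2*(6 - 1*(-5)))/(5*(6 + (6 - 1*(-5))))) = -1242*(-13 - 2 - 2*(6 + 5))/(5*(6 + (6 + 5))) = -1242*(-13 - 2 - 2*11)/(5*(6 + 11)) = -1242*(-13 - 2 - 22)/(5*17) = -1242*(-37)/(5*17) = -1242*(-37/85) = 45954/85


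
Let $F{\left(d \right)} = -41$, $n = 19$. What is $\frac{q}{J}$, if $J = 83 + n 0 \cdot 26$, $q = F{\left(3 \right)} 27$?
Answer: $- \frac{1107}{83} \approx -13.337$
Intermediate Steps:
$q = -1107$ ($q = \left(-41\right) 27 = -1107$)
$J = 83$ ($J = 83 + 19 \cdot 0 \cdot 26 = 83 + 0 \cdot 26 = 83 + 0 = 83$)
$\frac{q}{J} = - \frac{1107}{83}$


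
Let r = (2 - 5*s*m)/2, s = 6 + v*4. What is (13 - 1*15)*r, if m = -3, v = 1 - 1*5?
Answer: 148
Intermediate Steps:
v = -4 (v = 1 - 5 = -4)
s = -10 (s = 6 - 4*4 = 6 - 16 = -10)
r = -74 (r = (2 - 5*(-10)*(-3))/2 = (2 - (-50)*(-3))*(½) = (2 - 1*150)*(½) = (2 - 150)*(½) = -148*½ = -74)
(13 - 1*15)*r = (13 - 1*15)*(-74) = (13 - 15)*(-74) = -2*(-74) = 148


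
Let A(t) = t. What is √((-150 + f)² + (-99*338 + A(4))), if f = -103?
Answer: √30551 ≈ 174.79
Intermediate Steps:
√((-150 + f)² + (-99*338 + A(4))) = √((-150 - 103)² + (-99*338 + 4)) = √((-253)² + (-33462 + 4)) = √(64009 - 33458) = √30551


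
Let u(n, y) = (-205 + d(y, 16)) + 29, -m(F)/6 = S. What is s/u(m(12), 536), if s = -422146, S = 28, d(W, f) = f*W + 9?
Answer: -422146/8409 ≈ -50.202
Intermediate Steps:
d(W, f) = 9 + W*f (d(W, f) = W*f + 9 = 9 + W*f)
m(F) = -168 (m(F) = -6*28 = -168)
u(n, y) = -167 + 16*y (u(n, y) = (-205 + (9 + y*16)) + 29 = (-205 + (9 + 16*y)) + 29 = (-196 + 16*y) + 29 = -167 + 16*y)
s/u(m(12), 536) = -422146/(-167 + 16*536) = -422146/(-167 + 8576) = -422146/8409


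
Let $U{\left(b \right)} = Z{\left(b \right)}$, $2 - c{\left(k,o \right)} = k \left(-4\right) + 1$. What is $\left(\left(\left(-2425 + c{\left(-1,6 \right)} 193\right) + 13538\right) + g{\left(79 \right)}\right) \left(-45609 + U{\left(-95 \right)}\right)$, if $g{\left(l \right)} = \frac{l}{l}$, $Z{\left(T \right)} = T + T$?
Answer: $-482492465$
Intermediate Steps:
$c{\left(k,o \right)} = 1 + 4 k$ ($c{\left(k,o \right)} = 2 - \left(k \left(-4\right) + 1\right) = 2 - \left(- 4 k + 1\right) = 2 - \left(1 - 4 k\right) = 2 + \left(-1 + 4 k\right) = 1 + 4 k$)
$Z{\left(T \right)} = 2 T$
$U{\left(b \right)} = 2 b$
$g{\left(l \right)} = 1$
$\left(\left(\left(-2425 + c{\left(-1,6 \right)} 193\right) + 13538\right) + g{\left(79 \right)}\right) \left(-45609 + U{\left(-95 \right)}\right) = \left(\left(\left(-2425 + \left(1 + 4 \left(-1\right)\right) 193\right) + 13538\right) + 1\right) \left(-45609 + 2 \left(-95\right)\right) = \left(\left(\left(-2425 + \left(1 - 4\right) 193\right) + 13538\right) + 1\right) \left(-45609 - 190\right) = \left(\left(\left(-2425 - 579\right) + 13538\right) + 1\right) \left(-45799\right) = \left(\left(-3004 + 13538\right) + 1\right) \left(-45799\right) = \left(10534 + 1\right) \left(-45799\right) = 10535 \left(-45799\right) = -482492465$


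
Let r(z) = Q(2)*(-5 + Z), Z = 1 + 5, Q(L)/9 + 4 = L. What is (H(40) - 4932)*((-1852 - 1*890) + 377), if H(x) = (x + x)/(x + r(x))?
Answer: 11655580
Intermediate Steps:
Q(L) = -36 + 9*L
Z = 6
r(z) = -18 (r(z) = (-36 + 9*2)*(-5 + 6) = (-36 + 18)*1 = -18*1 = -18)
H(x) = 2*x/(-18 + x) (H(x) = (x + x)/(x - 18) = (2*x)/(-18 + x) = 2*x/(-18 + x))
(H(40) - 4932)*((-1852 - 1*890) + 377) = (2*40/(-18 + 40) - 4932)*((-1852 - 1*890) + 377) = (2*40/22 - 4932)*((-1852 - 890) + 377) = (2*40*(1/22) - 4932)*(-2742 + 377) = (40/11 - 4932)*(-2365) = -54212/11*(-2365) = 11655580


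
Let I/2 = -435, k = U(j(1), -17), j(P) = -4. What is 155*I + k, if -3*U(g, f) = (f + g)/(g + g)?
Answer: -1078807/8 ≈ -1.3485e+5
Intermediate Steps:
U(g, f) = -(f + g)/(6*g) (U(g, f) = -(f + g)/(3*(g + g)) = -(f + g)/(3*(2*g)) = -(f + g)*1/(2*g)/3 = -(f + g)/(6*g))
k = -7/8 (k = (⅙)*(-1*(-17) - 1*(-4))/(-4) = (⅙)*(-¼)*(17 + 4) = (⅙)*(-¼)*21 = -7/8 ≈ -0.87500)
I = -870 (I = 2*(-435) = -870)
155*I + k = 155*(-870) - 7/8 = -134850 - 7/8 = -1078807/8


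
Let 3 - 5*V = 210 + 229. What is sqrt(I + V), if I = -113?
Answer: I*sqrt(5005)/5 ≈ 14.149*I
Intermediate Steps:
V = -436/5 (V = 3/5 - (210 + 229)/5 = 3/5 - 1/5*439 = 3/5 - 439/5 = -436/5 ≈ -87.200)
sqrt(I + V) = sqrt(-113 - 436/5) = sqrt(-1001/5) = I*sqrt(5005)/5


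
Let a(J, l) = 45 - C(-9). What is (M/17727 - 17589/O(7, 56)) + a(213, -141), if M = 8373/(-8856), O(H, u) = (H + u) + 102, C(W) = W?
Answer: -13762831307/261650520 ≈ -52.600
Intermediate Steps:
O(H, u) = 102 + H + u
a(J, l) = 54 (a(J, l) = 45 - 1*(-9) = 45 + 9 = 54)
M = -2791/2952 (M = 8373*(-1/8856) = -2791/2952 ≈ -0.94546)
(M/17727 - 17589/O(7, 56)) + a(213, -141) = (-2791/2952/17727 - 17589/(102 + 7 + 56)) + 54 = (-2791/2952*1/17727 - 17589/165) + 54 = (-2791/52330104 - 17589*1/165) + 54 = (-2791/52330104 - 533/5) + 54 = -27891959387/261650520 + 54 = -13762831307/261650520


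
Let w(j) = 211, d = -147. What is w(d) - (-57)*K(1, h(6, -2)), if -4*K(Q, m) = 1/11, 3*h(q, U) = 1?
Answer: 9227/44 ≈ 209.70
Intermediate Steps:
h(q, U) = ⅓ (h(q, U) = (⅓)*1 = ⅓)
K(Q, m) = -1/44 (K(Q, m) = -1/(4*11) = -¼*1/11 = -1/44)
w(d) - (-57)*K(1, h(6, -2)) = 211 - (-57)*(-1)/44 = 211 - 1*57/44 = 211 - 57/44 = 9227/44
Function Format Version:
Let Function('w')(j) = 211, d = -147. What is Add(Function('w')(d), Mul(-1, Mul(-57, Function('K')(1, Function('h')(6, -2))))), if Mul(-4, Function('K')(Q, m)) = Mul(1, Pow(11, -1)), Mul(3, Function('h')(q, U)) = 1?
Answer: Rational(9227, 44) ≈ 209.70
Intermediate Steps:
Function('h')(q, U) = Rational(1, 3) (Function('h')(q, U) = Mul(Rational(1, 3), 1) = Rational(1, 3))
Function('K')(Q, m) = Rational(-1, 44) (Function('K')(Q, m) = Mul(Rational(-1, 4), Mul(1, Pow(11, -1))) = Mul(Rational(-1, 4), Mul(1, Rational(1, 11))) = Mul(Rational(-1, 4), Rational(1, 11)) = Rational(-1, 44))
Add(Function('w')(d), Mul(-1, Mul(-57, Function('K')(1, Function('h')(6, -2))))) = Add(211, Mul(-1, Mul(-57, Rational(-1, 44)))) = Add(211, Mul(-1, Rational(57, 44))) = Add(211, Rational(-57, 44)) = Rational(9227, 44)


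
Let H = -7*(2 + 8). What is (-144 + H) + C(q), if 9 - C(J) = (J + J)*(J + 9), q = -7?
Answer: -177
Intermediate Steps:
H = -70 (H = -7*10 = -70)
C(J) = 9 - 2*J*(9 + J) (C(J) = 9 - (J + J)*(J + 9) = 9 - 2*J*(9 + J))
(-144 + H) + C(q) = (-144 - 70) + (9 - 18*(-7) - 2*(-7)²) = -214 + (9 + 126 - 2*49) = -214 + (9 + 126 - 98) = -214 + 37 = -177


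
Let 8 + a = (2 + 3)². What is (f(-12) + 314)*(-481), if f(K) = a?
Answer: -159211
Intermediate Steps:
a = 17 (a = -8 + (2 + 3)² = -8 + 5² = -8 + 25 = 17)
f(K) = 17
(f(-12) + 314)*(-481) = (17 + 314)*(-481) = 331*(-481) = -159211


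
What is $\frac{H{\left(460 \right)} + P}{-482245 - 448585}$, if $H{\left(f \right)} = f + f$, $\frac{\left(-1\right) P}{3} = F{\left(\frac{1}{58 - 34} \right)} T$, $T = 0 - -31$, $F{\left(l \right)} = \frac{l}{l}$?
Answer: $- \frac{827}{930830} \approx -0.00088845$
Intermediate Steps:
$F{\left(l \right)} = 1$
$T = 31$ ($T = 0 + 31 = 31$)
$P = -93$ ($P = - 3 \cdot 1 \cdot 31 = \left(-3\right) 31 = -93$)
$H{\left(f \right)} = 2 f$
$\frac{H{\left(460 \right)} + P}{-482245 - 448585} = \frac{2 \cdot 460 - 93}{-482245 - 448585} = \frac{920 - 93}{-930830} = 827 \left(- \frac{1}{930830}\right) = - \frac{827}{930830}$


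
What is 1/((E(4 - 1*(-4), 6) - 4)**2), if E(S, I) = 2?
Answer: 1/4 ≈ 0.25000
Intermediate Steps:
1/((E(4 - 1*(-4), 6) - 4)**2) = 1/((2 - 4)**2) = 1/((-2)**2) = 1/4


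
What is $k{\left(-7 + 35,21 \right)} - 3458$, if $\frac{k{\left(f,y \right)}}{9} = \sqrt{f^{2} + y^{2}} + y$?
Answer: $-2954$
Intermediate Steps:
$k{\left(f,y \right)} = 9 y + 9 \sqrt{f^{2} + y^{2}}$ ($k{\left(f,y \right)} = 9 \left(\sqrt{f^{2} + y^{2}} + y\right) = 9 \left(y + \sqrt{f^{2} + y^{2}}\right) = 9 y + 9 \sqrt{f^{2} + y^{2}}$)
$k{\left(-7 + 35,21 \right)} - 3458 = \left(9 \cdot 21 + 9 \sqrt{\left(-7 + 35\right)^{2} + 21^{2}}\right) - 3458 = \left(189 + 9 \sqrt{28^{2} + 441}\right) - 3458 = \left(189 + 9 \sqrt{784 + 441}\right) - 3458 = \left(189 + 9 \sqrt{1225}\right) - 3458 = \left(189 + 9 \cdot 35\right) - 3458 = \left(189 + 315\right) - 3458 = 504 - 3458 = -2954$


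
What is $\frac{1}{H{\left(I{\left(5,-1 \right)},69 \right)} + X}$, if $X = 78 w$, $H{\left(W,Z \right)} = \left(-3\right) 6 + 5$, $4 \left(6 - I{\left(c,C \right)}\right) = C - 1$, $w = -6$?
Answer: $- \frac{1}{481} \approx -0.002079$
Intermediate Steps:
$I{\left(c,C \right)} = \frac{25}{4} - \frac{C}{4}$ ($I{\left(c,C \right)} = 6 - \frac{C - 1}{4} = 6 - \frac{-1 + C}{4} = 6 - \left(- \frac{1}{4} + \frac{C}{4}\right) = \frac{25}{4} - \frac{C}{4}$)
$H{\left(W,Z \right)} = -13$ ($H{\left(W,Z \right)} = -18 + 5 = -13$)
$X = -468$ ($X = 78 \left(-6\right) = -468$)
$\frac{1}{H{\left(I{\left(5,-1 \right)},69 \right)} + X} = \frac{1}{-13 - 468} = \frac{1}{-481} = - \frac{1}{481}$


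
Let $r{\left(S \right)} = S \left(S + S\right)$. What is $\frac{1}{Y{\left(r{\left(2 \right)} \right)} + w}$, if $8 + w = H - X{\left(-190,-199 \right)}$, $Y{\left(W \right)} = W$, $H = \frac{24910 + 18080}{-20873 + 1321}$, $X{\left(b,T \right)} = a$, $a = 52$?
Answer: $- \frac{9776}{529847} \approx -0.018451$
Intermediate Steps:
$X{\left(b,T \right)} = 52$
$r{\left(S \right)} = 2 S^{2}$ ($r{\left(S \right)} = S 2 S = 2 S^{2}$)
$H = - \frac{21495}{9776}$ ($H = \frac{42990}{-19552} = 42990 \left(- \frac{1}{19552}\right) = - \frac{21495}{9776} \approx -2.1988$)
$w = - \frac{608055}{9776}$ ($w = -8 - \frac{529847}{9776} = - \frac{608055}{9776} \approx -62.199$)
$\frac{1}{Y{\left(r{\left(2 \right)} \right)} + w} = \frac{1}{2 \cdot 2^{2} - \frac{608055}{9776}} = \frac{1}{2 \cdot 4 - \frac{608055}{9776}} = \frac{1}{8 - \frac{608055}{9776}} = \frac{1}{- \frac{529847}{9776}} = - \frac{9776}{529847}$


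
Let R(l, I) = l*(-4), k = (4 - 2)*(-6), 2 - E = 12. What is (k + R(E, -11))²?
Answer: 784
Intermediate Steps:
E = -10 (E = 2 - 1*12 = 2 - 12 = -10)
k = -12 (k = 2*(-6) = -12)
R(l, I) = -4*l
(k + R(E, -11))² = (-12 - 4*(-10))² = (-12 + 40)² = 28² = 784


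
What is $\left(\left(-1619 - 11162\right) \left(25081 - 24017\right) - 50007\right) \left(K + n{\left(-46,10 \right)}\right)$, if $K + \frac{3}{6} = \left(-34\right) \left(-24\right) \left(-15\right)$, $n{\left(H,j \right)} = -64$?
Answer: $\frac{335888019519}{2} \approx 1.6794 \cdot 10^{11}$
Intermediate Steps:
$K = - \frac{24481}{2}$ ($K = - \frac{1}{2} + \left(-34\right) \left(-24\right) \left(-15\right) = - \frac{1}{2} + 816 \left(-15\right) = - \frac{1}{2} - 12240 = - \frac{24481}{2} \approx -12241.0$)
$\left(\left(-1619 - 11162\right) \left(25081 - 24017\right) - 50007\right) \left(K + n{\left(-46,10 \right)}\right) = \left(\left(-1619 - 11162\right) \left(25081 - 24017\right) - 50007\right) \left(- \frac{24481}{2} - 64\right) = \left(\left(-12781\right) 1064 - 50007\right) \left(- \frac{24609}{2}\right) = \left(-13598984 - 50007\right) \left(- \frac{24609}{2}\right) = \left(-13648991\right) \left(- \frac{24609}{2}\right) = \frac{335888019519}{2}$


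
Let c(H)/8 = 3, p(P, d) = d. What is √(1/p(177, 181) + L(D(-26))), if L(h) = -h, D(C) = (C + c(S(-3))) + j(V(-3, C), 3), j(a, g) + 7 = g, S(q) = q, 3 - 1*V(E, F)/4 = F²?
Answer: √196747/181 ≈ 2.4506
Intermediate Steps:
V(E, F) = 12 - 4*F²
j(a, g) = -7 + g
c(H) = 24 (c(H) = 8*3 = 24)
D(C) = 20 + C (D(C) = (C + 24) + (-7 + 3) = (24 + C) - 4 = 20 + C)
√(1/p(177, 181) + L(D(-26))) = √(1/181 - (20 - 26)) = √(1/181 - 1*(-6)) = √(1/181 + 6) = √(1087/181) = √196747/181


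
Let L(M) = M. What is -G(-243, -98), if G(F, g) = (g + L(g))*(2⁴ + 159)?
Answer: 34300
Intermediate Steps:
G(F, g) = 350*g (G(F, g) = (g + g)*(2⁴ + 159) = (2*g)*(16 + 159) = (2*g)*175 = 350*g)
-G(-243, -98) = -350*(-98) = -1*(-34300) = 34300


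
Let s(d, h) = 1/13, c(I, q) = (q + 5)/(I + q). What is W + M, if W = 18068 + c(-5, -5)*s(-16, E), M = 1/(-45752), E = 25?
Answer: 826647135/45752 ≈ 18068.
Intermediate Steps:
c(I, q) = (5 + q)/(I + q)
s(d, h) = 1/13
M = -1/45752 ≈ -2.1857e-5
W = 18068 (W = 18068 + ((5 - 5)/(-5 - 5))*(1/13) = 18068 + (0/(-10))*(1/13) = 18068 - ⅒*0*(1/13) = 18068 + 0*(1/13) = 18068 + 0 = 18068)
W + M = 18068 - 1/45752 = 826647135/45752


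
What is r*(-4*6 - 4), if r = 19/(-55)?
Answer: 532/55 ≈ 9.6727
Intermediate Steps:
r = -19/55 (r = 19*(-1/55) = -19/55 ≈ -0.34545)
r*(-4*6 - 4) = -19*(-4*6 - 4)/55 = -19*(-24 - 4)/55 = -19/55*(-28) = 532/55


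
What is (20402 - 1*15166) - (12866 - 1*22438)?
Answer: 14808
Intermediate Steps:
(20402 - 1*15166) - (12866 - 1*22438) = (20402 - 15166) - (12866 - 22438) = 5236 - 1*(-9572) = 5236 + 9572 = 14808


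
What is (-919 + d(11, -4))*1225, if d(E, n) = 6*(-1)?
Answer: -1133125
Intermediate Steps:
d(E, n) = -6
(-919 + d(11, -4))*1225 = (-919 - 6)*1225 = -925*1225 = -1133125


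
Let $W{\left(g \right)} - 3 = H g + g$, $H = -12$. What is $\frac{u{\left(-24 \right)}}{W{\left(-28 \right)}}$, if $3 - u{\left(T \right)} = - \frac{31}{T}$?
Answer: $\frac{41}{7464} \approx 0.005493$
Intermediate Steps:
$W{\left(g \right)} = 3 - 11 g$ ($W{\left(g \right)} = 3 + \left(- 12 g + g\right) = 3 - 11 g$)
$u{\left(T \right)} = 3 + \frac{31}{T}$ ($u{\left(T \right)} = 3 - - \frac{31}{T} = 3 + \frac{31}{T}$)
$\frac{u{\left(-24 \right)}}{W{\left(-28 \right)}} = \frac{3 + \frac{31}{-24}}{3 - -308} = \frac{3 + 31 \left(- \frac{1}{24}\right)}{3 + 308} = \frac{3 - \frac{31}{24}}{311} = \frac{41}{24} \cdot \frac{1}{311} = \frac{41}{7464}$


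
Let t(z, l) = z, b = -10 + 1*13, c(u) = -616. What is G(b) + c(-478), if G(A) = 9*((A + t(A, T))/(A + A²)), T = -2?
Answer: -1223/2 ≈ -611.50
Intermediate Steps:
b = 3 (b = -10 + 13 = 3)
G(A) = 18*A/(A + A²) (G(A) = 9*((A + A)/(A + A²)) = 9*((2*A)/(A + A²)) = 9*(2*A/(A + A²)) = 18*A/(A + A²))
G(b) + c(-478) = 18/(1 + 3) - 616 = 18/4 - 616 = 18*(¼) - 616 = 9/2 - 616 = -1223/2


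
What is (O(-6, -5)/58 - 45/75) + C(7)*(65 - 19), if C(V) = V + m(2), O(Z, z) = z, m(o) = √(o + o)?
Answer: 119861/290 ≈ 413.31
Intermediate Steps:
m(o) = √2*√o (m(o) = √(2*o) = √2*√o)
C(V) = 2 + V (C(V) = V + √2*√2 = V + 2 = 2 + V)
(O(-6, -5)/58 - 45/75) + C(7)*(65 - 19) = (-5/58 - 45/75) + (2 + 7)*(65 - 19) = (-5*1/58 - 45*1/75) + 9*46 = (-5/58 - ⅗) + 414 = -199/290 + 414 = 119861/290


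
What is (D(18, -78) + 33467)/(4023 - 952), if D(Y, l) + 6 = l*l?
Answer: 39545/3071 ≈ 12.877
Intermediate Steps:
D(Y, l) = -6 + l² (D(Y, l) = -6 + l*l = -6 + l²)
(D(18, -78) + 33467)/(4023 - 952) = ((-6 + (-78)²) + 33467)/(4023 - 952) = ((-6 + 6084) + 33467)/3071 = (6078 + 33467)*(1/3071) = 39545*(1/3071) = 39545/3071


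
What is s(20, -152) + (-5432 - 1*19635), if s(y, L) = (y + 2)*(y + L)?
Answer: -27971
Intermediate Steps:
s(y, L) = (2 + y)*(L + y)
s(20, -152) + (-5432 - 1*19635) = (20² + 2*(-152) + 2*20 - 152*20) + (-5432 - 1*19635) = (400 - 304 + 40 - 3040) + (-5432 - 19635) = -2904 - 25067 = -27971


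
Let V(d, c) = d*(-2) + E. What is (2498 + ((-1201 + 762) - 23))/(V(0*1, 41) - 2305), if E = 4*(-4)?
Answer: -2036/2321 ≈ -0.87721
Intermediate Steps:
E = -16
V(d, c) = -16 - 2*d (V(d, c) = d*(-2) - 16 = -2*d - 16 = -16 - 2*d)
(2498 + ((-1201 + 762) - 23))/(V(0*1, 41) - 2305) = (2498 + ((-1201 + 762) - 23))/((-16 - 0) - 2305) = (2498 + (-439 - 23))/((-16 - 2*0) - 2305) = (2498 - 462)/((-16 + 0) - 2305) = 2036/(-16 - 2305) = 2036/(-2321) = 2036*(-1/2321) = -2036/2321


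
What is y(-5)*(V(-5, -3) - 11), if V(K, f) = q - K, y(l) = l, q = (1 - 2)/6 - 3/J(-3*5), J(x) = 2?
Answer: 115/3 ≈ 38.333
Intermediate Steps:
q = -5/3 (q = (1 - 2)/6 - 3/2 = -1*1/6 - 3*1/2 = -1/6 - 3/2 = -5/3 ≈ -1.6667)
V(K, f) = -5/3 - K
y(-5)*(V(-5, -3) - 11) = -5*((-5/3 - 1*(-5)) - 11) = -5*((-5/3 + 5) - 11) = -5*(10/3 - 11) = -5*(-23/3) = 115/3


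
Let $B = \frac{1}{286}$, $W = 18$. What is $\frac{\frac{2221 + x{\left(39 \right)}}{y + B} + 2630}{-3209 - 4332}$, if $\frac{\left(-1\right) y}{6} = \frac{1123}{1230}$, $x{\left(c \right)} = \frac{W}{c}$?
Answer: $- \frac{713914700}{2420457393} \approx -0.29495$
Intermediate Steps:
$x{\left(c \right)} = \frac{18}{c}$
$B = \frac{1}{286} \approx 0.0034965$
$y = - \frac{1123}{205}$ ($y = - 6 \cdot \frac{1123}{1230} = - 6 \cdot 1123 \cdot \frac{1}{1230} = \left(-6\right) \frac{1123}{1230} = - \frac{1123}{205} \approx -5.4781$)
$\frac{\frac{2221 + x{\left(39 \right)}}{y + B} + 2630}{-3209 - 4332} = \frac{\frac{2221 + \frac{18}{39}}{- \frac{1123}{205} + \frac{1}{286}} + 2630}{-3209 - 4332} = \frac{\frac{2221 + 18 \cdot \frac{1}{39}}{- \frac{320973}{58630}} + 2630}{-7541} = \left(\left(2221 + \frac{6}{13}\right) \left(- \frac{58630}{320973}\right) + 2630\right) \left(- \frac{1}{7541}\right) = \left(\frac{28879}{13} \left(- \frac{58630}{320973}\right) + 2630\right) \left(- \frac{1}{7541}\right) = \left(- \frac{130244290}{320973} + 2630\right) \left(- \frac{1}{7541}\right) = \frac{713914700}{320973} \left(- \frac{1}{7541}\right) = - \frac{713914700}{2420457393}$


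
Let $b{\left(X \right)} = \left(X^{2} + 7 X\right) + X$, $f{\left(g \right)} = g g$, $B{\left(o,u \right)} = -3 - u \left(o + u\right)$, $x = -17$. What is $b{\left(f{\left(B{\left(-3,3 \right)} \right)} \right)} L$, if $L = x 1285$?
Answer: $-3342285$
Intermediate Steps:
$B{\left(o,u \right)} = -3 - u \left(o + u\right)$
$f{\left(g \right)} = g^{2}$
$b{\left(X \right)} = X^{2} + 8 X$
$L = -21845$ ($L = \left(-17\right) 1285 = -21845$)
$b{\left(f{\left(B{\left(-3,3 \right)} \right)} \right)} L = \left(-3 - 3^{2} - \left(-3\right) 3\right)^{2} \left(8 + \left(-3 - 3^{2} - \left(-3\right) 3\right)^{2}\right) \left(-21845\right) = \left(-3 - 9 + 9\right)^{2} \left(8 + \left(-3 - 9 + 9\right)^{2}\right) \left(-21845\right) = \left(-3\right)^{2} \left(8 + \left(-3\right)^{2}\right) \left(-21845\right) = 9 \left(8 + 9\right) \left(-21845\right) = 9 \cdot 17 \left(-21845\right) = 153 \left(-21845\right) = -3342285$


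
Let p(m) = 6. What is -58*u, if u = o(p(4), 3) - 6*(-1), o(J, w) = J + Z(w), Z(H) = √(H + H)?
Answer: -696 - 58*√6 ≈ -838.07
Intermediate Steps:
Z(H) = √2*√H (Z(H) = √(2*H) = √2*√H)
o(J, w) = J + √2*√w
u = 12 + √6 (u = (6 + √2*√3) - 6*(-1) = (6 + √6) + 6 = 12 + √6 ≈ 14.449)
-58*u = -58*(12 + √6) = -696 - 58*√6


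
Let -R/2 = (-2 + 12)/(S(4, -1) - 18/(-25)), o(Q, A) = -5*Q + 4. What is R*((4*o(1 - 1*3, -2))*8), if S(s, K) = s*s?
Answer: -112000/209 ≈ -535.88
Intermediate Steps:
S(s, K) = s²
o(Q, A) = 4 - 5*Q
R = -250/209 (R = -2*(-2 + 12)/(4² - 18/(-25)) = -20/(16 - 18*(-1/25)) = -20/(16 + 18/25) = -20/418/25 = -20*25/418 = -2*125/209 = -250/209 ≈ -1.1962)
R*((4*o(1 - 1*3, -2))*8) = -250*4*(4 - 5*(1 - 1*3))*8/209 = -250*4*(4 - 5*(1 - 3))*8/209 = -250*4*(4 - 5*(-2))*8/209 = -250*4*(4 + 10)*8/209 = -250*4*14*8/209 = -14000*8/209 = -250/209*448 = -112000/209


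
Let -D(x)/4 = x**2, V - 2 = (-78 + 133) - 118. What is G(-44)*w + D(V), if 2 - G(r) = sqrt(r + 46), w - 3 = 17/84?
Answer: -624859/42 - 269*sqrt(2)/84 ≈ -14882.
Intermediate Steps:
w = 269/84 (w = 3 + 17/84 = 269/84 ≈ 3.2024)
G(r) = 2 - sqrt(46 + r) (G(r) = 2 - sqrt(r + 46) = 2 - sqrt(46 + r))
V = -61 (V = 2 + ((-78 + 133) - 118) = 2 + (55 - 118) = 2 - 63 = -61)
D(x) = -4*x**2
G(-44)*w + D(V) = (2 - sqrt(46 - 44))*(269/84) - 4*(-61)**2 = (2 - sqrt(2))*(269/84) - 4*3721 = (269/42 - 269*sqrt(2)/84) - 14884 = -624859/42 - 269*sqrt(2)/84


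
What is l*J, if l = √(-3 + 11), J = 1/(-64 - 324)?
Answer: -√2/194 ≈ -0.0072898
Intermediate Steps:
J = -1/388 (J = 1/(-388) = -1/388 ≈ -0.0025773)
l = 2*√2 (l = √8 = 2*√2 ≈ 2.8284)
l*J = (2*√2)*(-1/388) = -√2/194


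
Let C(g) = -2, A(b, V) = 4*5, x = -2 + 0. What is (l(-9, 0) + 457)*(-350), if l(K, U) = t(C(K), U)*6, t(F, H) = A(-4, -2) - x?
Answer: -206150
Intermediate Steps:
x = -2
A(b, V) = 20
t(F, H) = 22 (t(F, H) = 20 - 1*(-2) = 20 + 2 = 22)
l(K, U) = 132 (l(K, U) = 22*6 = 132)
(l(-9, 0) + 457)*(-350) = (132 + 457)*(-350) = 589*(-350) = -206150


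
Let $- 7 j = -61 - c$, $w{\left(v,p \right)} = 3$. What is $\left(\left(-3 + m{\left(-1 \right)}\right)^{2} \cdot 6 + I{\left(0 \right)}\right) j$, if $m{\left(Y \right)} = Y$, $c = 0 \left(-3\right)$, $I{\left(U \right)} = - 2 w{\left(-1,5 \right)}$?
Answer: $\frac{5490}{7} \approx 784.29$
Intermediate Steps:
$I{\left(U \right)} = -6$ ($I{\left(U \right)} = \left(-2\right) 3 = -6$)
$c = 0$
$j = \frac{61}{7}$ ($j = - \frac{-61 - 0}{7} = - \frac{-61 + 0}{7} = \left(- \frac{1}{7}\right) \left(-61\right) = \frac{61}{7} \approx 8.7143$)
$\left(\left(-3 + m{\left(-1 \right)}\right)^{2} \cdot 6 + I{\left(0 \right)}\right) j = \left(\left(-3 - 1\right)^{2} \cdot 6 - 6\right) \frac{61}{7} = \left(\left(-4\right)^{2} \cdot 6 - 6\right) \frac{61}{7} = \left(16 \cdot 6 - 6\right) \frac{61}{7} = \left(96 - 6\right) \frac{61}{7} = 90 \cdot \frac{61}{7} = \frac{5490}{7}$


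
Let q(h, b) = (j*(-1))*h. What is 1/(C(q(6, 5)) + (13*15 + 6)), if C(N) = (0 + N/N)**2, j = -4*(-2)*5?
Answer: 1/202 ≈ 0.0049505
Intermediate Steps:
j = 40 (j = 8*5 = 40)
q(h, b) = -40*h (q(h, b) = (40*(-1))*h = -40*h)
C(N) = 1 (C(N) = (0 + 1)**2 = 1**2 = 1)
1/(C(q(6, 5)) + (13*15 + 6)) = 1/(1 + (13*15 + 6)) = 1/(1 + (195 + 6)) = 1/(1 + 201) = 1/202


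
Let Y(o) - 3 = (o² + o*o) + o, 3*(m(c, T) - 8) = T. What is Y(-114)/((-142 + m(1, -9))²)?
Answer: 25881/18769 ≈ 1.3789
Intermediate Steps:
m(c, T) = 8 + T/3
Y(o) = 3 + o + 2*o² (Y(o) = 3 + ((o² + o*o) + o) = 3 + ((o² + o²) + o) = 3 + (2*o² + o) = 3 + (o + 2*o²) = 3 + o + 2*o²)
Y(-114)/((-142 + m(1, -9))²) = (3 - 114 + 2*(-114)²)/((-142 + (8 + (⅓)*(-9)))²) = (3 - 114 + 2*12996)/((-142 + (8 - 3))²) = (3 - 114 + 25992)/((-142 + 5)²) = 25881/((-137)²) = 25881/18769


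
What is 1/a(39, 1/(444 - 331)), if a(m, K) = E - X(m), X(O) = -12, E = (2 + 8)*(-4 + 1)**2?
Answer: 1/102 ≈ 0.0098039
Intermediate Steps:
E = 90 (E = 10*(-3)**2 = 10*9 = 90)
a(m, K) = 102 (a(m, K) = 90 - 1*(-12) = 90 + 12 = 102)
1/a(39, 1/(444 - 331)) = 1/102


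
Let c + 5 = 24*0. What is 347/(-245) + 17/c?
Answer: -236/49 ≈ -4.8163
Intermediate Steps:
c = -5 (c = -5 + 24*0 = -5 + 0 = -5)
347/(-245) + 17/c = 347/(-245) + 17/(-5) = 347*(-1/245) + 17*(-1/5) = -347/245 - 17/5 = -236/49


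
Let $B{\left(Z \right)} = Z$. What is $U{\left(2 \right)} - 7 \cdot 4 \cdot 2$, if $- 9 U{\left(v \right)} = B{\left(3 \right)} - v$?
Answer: $- \frac{505}{9} \approx -56.111$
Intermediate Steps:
$U{\left(v \right)} = - \frac{1}{3} + \frac{v}{9}$ ($U{\left(v \right)} = - \frac{3 - v}{9} = - \frac{1}{3} + \frac{v}{9}$)
$U{\left(2 \right)} - 7 \cdot 4 \cdot 2 = \left(- \frac{1}{3} + \frac{1}{9} \cdot 2\right) - 7 \cdot 4 \cdot 2 = \left(- \frac{1}{3} + \frac{2}{9}\right) - 56 = - \frac{1}{9} - 56 = - \frac{505}{9}$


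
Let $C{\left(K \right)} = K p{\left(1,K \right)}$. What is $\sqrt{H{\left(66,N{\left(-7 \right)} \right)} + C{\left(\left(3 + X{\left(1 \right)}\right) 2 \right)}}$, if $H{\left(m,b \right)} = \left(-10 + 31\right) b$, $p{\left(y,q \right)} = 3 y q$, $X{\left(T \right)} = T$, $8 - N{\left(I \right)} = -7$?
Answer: $13 \sqrt{3} \approx 22.517$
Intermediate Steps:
$N{\left(I \right)} = 15$ ($N{\left(I \right)} = 8 - -7 = 8 + 7 = 15$)
$p{\left(y,q \right)} = 3 q y$
$H{\left(m,b \right)} = 21 b$
$C{\left(K \right)} = 3 K^{2}$ ($C{\left(K \right)} = K 3 K 1 = K 3 K = 3 K^{2}$)
$\sqrt{H{\left(66,N{\left(-7 \right)} \right)} + C{\left(\left(3 + X{\left(1 \right)}\right) 2 \right)}} = \sqrt{21 \cdot 15 + 3 \left(\left(3 + 1\right) 2\right)^{2}} = \sqrt{315 + 3 \left(4 \cdot 2\right)^{2}} = \sqrt{315 + 3 \cdot 8^{2}} = \sqrt{315 + 3 \cdot 64} = \sqrt{315 + 192} = \sqrt{507} = 13 \sqrt{3}$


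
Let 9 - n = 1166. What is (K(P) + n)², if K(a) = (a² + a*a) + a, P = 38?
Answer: 3129361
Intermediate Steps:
n = -1157 (n = 9 - 1*1166 = 9 - 1166 = -1157)
K(a) = a + 2*a² (K(a) = (a² + a²) + a = 2*a² + a = a + 2*a²)
(K(P) + n)² = (38*(1 + 2*38) - 1157)² = (38*(1 + 76) - 1157)² = (38*77 - 1157)² = (2926 - 1157)² = 1769² = 3129361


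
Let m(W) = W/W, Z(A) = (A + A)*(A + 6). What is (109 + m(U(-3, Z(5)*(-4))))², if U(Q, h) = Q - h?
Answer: 12100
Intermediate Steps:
Z(A) = 2*A*(6 + A) (Z(A) = (2*A)*(6 + A) = 2*A*(6 + A))
m(W) = 1
(109 + m(U(-3, Z(5)*(-4))))² = (109 + 1)² = 110² = 12100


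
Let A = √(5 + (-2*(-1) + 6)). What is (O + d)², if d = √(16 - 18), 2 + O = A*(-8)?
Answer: (2 + 8*√13 - I*√2)² ≈ 949.38 - 87.241*I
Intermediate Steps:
A = √13 (A = √(5 + (2 + 6)) = √(5 + 8) = √13 ≈ 3.6056)
O = -2 - 8*√13 (O = -2 + √13*(-8) = -2 - 8*√13 ≈ -30.844)
d = I*√2 (d = √(-2) = I*√2 ≈ 1.4142*I)
(O + d)² = ((-2 - 8*√13) + I*√2)² = (-2 - 8*√13 + I*√2)²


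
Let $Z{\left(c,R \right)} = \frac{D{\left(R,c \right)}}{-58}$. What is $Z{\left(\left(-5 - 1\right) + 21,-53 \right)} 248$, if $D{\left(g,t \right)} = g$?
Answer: $\frac{6572}{29} \approx 226.62$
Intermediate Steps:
$Z{\left(c,R \right)} = - \frac{R}{58}$ ($Z{\left(c,R \right)} = \frac{R}{-58} = R \left(- \frac{1}{58}\right) = - \frac{R}{58}$)
$Z{\left(\left(-5 - 1\right) + 21,-53 \right)} 248 = \left(- \frac{1}{58}\right) \left(-53\right) 248 = \frac{53}{58} \cdot 248 = \frac{6572}{29}$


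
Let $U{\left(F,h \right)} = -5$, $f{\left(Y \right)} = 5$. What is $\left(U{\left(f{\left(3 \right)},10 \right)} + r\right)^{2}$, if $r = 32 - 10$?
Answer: $289$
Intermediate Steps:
$r = 22$
$\left(U{\left(f{\left(3 \right)},10 \right)} + r\right)^{2} = \left(-5 + 22\right)^{2} = 17^{2} = 289$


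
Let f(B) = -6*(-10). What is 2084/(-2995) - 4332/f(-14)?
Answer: -218323/2995 ≈ -72.896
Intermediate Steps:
f(B) = 60
2084/(-2995) - 4332/f(-14) = 2084/(-2995) - 4332/60 = 2084*(-1/2995) - 4332*1/60 = -2084/2995 - 361/5 = -218323/2995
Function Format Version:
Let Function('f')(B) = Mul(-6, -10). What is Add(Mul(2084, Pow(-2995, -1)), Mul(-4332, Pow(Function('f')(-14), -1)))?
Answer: Rational(-218323, 2995) ≈ -72.896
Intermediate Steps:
Function('f')(B) = 60
Add(Mul(2084, Pow(-2995, -1)), Mul(-4332, Pow(Function('f')(-14), -1))) = Add(Mul(2084, Pow(-2995, -1)), Mul(-4332, Pow(60, -1))) = Add(Mul(2084, Rational(-1, 2995)), Mul(-4332, Rational(1, 60))) = Add(Rational(-2084, 2995), Rational(-361, 5)) = Rational(-218323, 2995)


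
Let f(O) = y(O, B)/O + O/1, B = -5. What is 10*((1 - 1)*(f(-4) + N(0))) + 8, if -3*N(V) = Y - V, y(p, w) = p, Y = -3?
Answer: 8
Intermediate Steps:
f(O) = 1 + O (f(O) = O/O + O/1 = 1 + O*1 = 1 + O)
N(V) = 1 + V/3 (N(V) = -(-3 - V)/3 = 1 + V/3)
10*((1 - 1)*(f(-4) + N(0))) + 8 = 10*((1 - 1)*((1 - 4) + (1 + (⅓)*0))) + 8 = 10*(0*(-3 + (1 + 0))) + 8 = 10*(0*(-3 + 1)) + 8 = 10*(0*(-2)) + 8 = 10*0 + 8 = 0 + 8 = 8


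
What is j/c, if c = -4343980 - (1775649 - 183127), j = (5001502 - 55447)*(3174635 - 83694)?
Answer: -5095988062585/1978834 ≈ -2.5752e+6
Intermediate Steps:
j = 15287964187755 (j = 4946055*3090941 = 15287964187755)
c = -5936502 (c = -4343980 - 1*1592522 = -4343980 - 1592522 = -5936502)
j/c = 15287964187755/(-5936502) = 15287964187755*(-1/5936502) = -5095988062585/1978834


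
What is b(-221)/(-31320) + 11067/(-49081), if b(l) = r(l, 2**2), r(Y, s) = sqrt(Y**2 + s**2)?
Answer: -11067/49081 - sqrt(48857)/31320 ≈ -0.23254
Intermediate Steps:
b(l) = sqrt(16 + l**2) (b(l) = sqrt(l**2 + (2**2)**2) = sqrt(l**2 + 4**2) = sqrt(l**2 + 16) = sqrt(16 + l**2))
b(-221)/(-31320) + 11067/(-49081) = sqrt(16 + (-221)**2)/(-31320) + 11067/(-49081) = sqrt(16 + 48841)*(-1/31320) + 11067*(-1/49081) = sqrt(48857)*(-1/31320) - 11067/49081 = -sqrt(48857)/31320 - 11067/49081 = -11067/49081 - sqrt(48857)/31320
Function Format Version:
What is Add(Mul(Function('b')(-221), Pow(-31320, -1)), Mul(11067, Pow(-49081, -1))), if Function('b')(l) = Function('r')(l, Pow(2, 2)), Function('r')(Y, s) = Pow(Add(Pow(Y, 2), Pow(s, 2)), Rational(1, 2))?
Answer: Add(Rational(-11067, 49081), Mul(Rational(-1, 31320), Pow(48857, Rational(1, 2)))) ≈ -0.23254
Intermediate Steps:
Function('b')(l) = Pow(Add(16, Pow(l, 2)), Rational(1, 2)) (Function('b')(l) = Pow(Add(Pow(l, 2), Pow(Pow(2, 2), 2)), Rational(1, 2)) = Pow(Add(Pow(l, 2), Pow(4, 2)), Rational(1, 2)) = Pow(Add(Pow(l, 2), 16), Rational(1, 2)) = Pow(Add(16, Pow(l, 2)), Rational(1, 2)))
Add(Mul(Function('b')(-221), Pow(-31320, -1)), Mul(11067, Pow(-49081, -1))) = Add(Mul(Pow(Add(16, Pow(-221, 2)), Rational(1, 2)), Pow(-31320, -1)), Mul(11067, Pow(-49081, -1))) = Add(Mul(Pow(Add(16, 48841), Rational(1, 2)), Rational(-1, 31320)), Mul(11067, Rational(-1, 49081))) = Add(Mul(Pow(48857, Rational(1, 2)), Rational(-1, 31320)), Rational(-11067, 49081)) = Add(Mul(Rational(-1, 31320), Pow(48857, Rational(1, 2))), Rational(-11067, 49081)) = Add(Rational(-11067, 49081), Mul(Rational(-1, 31320), Pow(48857, Rational(1, 2))))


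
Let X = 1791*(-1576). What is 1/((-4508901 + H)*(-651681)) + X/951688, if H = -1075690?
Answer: -1284068650827531556/432943314346997631 ≈ -2.9659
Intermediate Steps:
X = -2822616
1/((-4508901 + H)*(-651681)) + X/951688 = 1/(-4508901 - 1075690*(-651681)) - 2822616/951688 = -1/651681/(-5584591) - 2822616*1/951688 = -1/5584591*(-1/651681) - 352827/118961 = 1/3639371847471 - 352827/118961 = -1284068650827531556/432943314346997631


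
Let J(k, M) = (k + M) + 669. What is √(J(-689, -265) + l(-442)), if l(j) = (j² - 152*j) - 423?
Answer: 4*√16365 ≈ 511.70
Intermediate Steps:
J(k, M) = 669 + M + k (J(k, M) = (M + k) + 669 = 669 + M + k)
l(j) = -423 + j² - 152*j
√(J(-689, -265) + l(-442)) = √((669 - 265 - 689) + (-423 + (-442)² - 152*(-442))) = √(-285 + (-423 + 195364 + 67184)) = √(-285 + 262125) = √261840 = 4*√16365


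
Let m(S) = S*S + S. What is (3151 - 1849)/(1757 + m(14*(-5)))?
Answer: 186/941 ≈ 0.19766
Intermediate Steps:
m(S) = S + S² (m(S) = S² + S = S + S²)
(3151 - 1849)/(1757 + m(14*(-5))) = (3151 - 1849)/(1757 + (14*(-5))*(1 + 14*(-5))) = 1302/(1757 - 70*(1 - 70)) = 1302/(1757 - 70*(-69)) = 1302/(1757 + 4830) = 1302/6587 = 1302*(1/6587) = 186/941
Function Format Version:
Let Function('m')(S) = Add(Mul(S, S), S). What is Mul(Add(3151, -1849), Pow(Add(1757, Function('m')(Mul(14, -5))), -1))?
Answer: Rational(186, 941) ≈ 0.19766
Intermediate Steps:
Function('m')(S) = Add(S, Pow(S, 2)) (Function('m')(S) = Add(Pow(S, 2), S) = Add(S, Pow(S, 2)))
Mul(Add(3151, -1849), Pow(Add(1757, Function('m')(Mul(14, -5))), -1)) = Mul(Add(3151, -1849), Pow(Add(1757, Mul(Mul(14, -5), Add(1, Mul(14, -5)))), -1)) = Mul(1302, Pow(Add(1757, Mul(-70, Add(1, -70))), -1)) = Mul(1302, Pow(Add(1757, Mul(-70, -69)), -1)) = Mul(1302, Pow(Add(1757, 4830), -1)) = Mul(1302, Pow(6587, -1)) = Mul(1302, Rational(1, 6587)) = Rational(186, 941)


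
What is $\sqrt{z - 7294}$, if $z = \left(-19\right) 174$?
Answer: $10 i \sqrt{106} \approx 102.96 i$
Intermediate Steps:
$z = -3306$
$\sqrt{z - 7294} = \sqrt{-3306 - 7294} = \sqrt{-10600} = 10 i \sqrt{106}$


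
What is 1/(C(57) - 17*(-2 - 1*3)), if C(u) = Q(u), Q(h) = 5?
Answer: 1/90 ≈ 0.011111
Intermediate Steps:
C(u) = 5
1/(C(57) - 17*(-2 - 1*3)) = 1/(5 - 17*(-2 - 1*3)) = 1/(5 - 17*(-2 - 3)) = 1/(5 - 17*(-5)) = 1/(5 + 85) = 1/90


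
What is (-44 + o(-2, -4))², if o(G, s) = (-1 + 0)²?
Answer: 1849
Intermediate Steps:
o(G, s) = 1 (o(G, s) = (-1)² = 1)
(-44 + o(-2, -4))² = (-44 + 1)² = (-43)² = 1849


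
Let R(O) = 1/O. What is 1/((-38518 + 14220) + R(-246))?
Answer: -246/5977309 ≈ -4.1156e-5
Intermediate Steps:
1/((-38518 + 14220) + R(-246)) = 1/((-38518 + 14220) + 1/(-246)) = 1/(-24298 - 1/246) = 1/(-5977309/246) = -246/5977309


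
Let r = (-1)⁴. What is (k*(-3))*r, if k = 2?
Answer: -6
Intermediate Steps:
r = 1
(k*(-3))*r = (2*(-3))*1 = -6*1 = -6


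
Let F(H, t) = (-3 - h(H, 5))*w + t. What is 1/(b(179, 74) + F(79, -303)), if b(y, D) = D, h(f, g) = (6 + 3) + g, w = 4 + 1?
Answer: -1/314 ≈ -0.0031847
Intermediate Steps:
w = 5
h(f, g) = 9 + g
F(H, t) = -85 + t (F(H, t) = (-3 - (9 + 5))*5 + t = (-3 - 1*14)*5 + t = (-3 - 14)*5 + t = -17*5 + t = -85 + t)
1/(b(179, 74) + F(79, -303)) = 1/(74 + (-85 - 303)) = 1/(74 - 388) = 1/(-314) = -1/314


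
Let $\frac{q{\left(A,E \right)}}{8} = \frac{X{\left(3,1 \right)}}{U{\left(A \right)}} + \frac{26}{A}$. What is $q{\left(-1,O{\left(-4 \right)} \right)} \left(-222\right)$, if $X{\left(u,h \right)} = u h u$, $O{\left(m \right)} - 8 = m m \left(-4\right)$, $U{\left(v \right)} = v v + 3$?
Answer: $42180$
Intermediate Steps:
$U{\left(v \right)} = 3 + v^{2}$ ($U{\left(v \right)} = v^{2} + 3 = 3 + v^{2}$)
$O{\left(m \right)} = 8 - 4 m^{2}$ ($O{\left(m \right)} = 8 + m m \left(-4\right) = 8 + m^{2} \left(-4\right) = 8 - 4 m^{2}$)
$X{\left(u,h \right)} = h u^{2}$ ($X{\left(u,h \right)} = h u u = h u^{2}$)
$q{\left(A,E \right)} = \frac{72}{3 + A^{2}} + \frac{208}{A}$ ($q{\left(A,E \right)} = 8 \left(\frac{1 \cdot 3^{2}}{3 + A^{2}} + \frac{26}{A}\right) = 8 \left(\frac{1 \cdot 9}{3 + A^{2}} + \frac{26}{A}\right) = 8 \left(\frac{9}{3 + A^{2}} + \frac{26}{A}\right) = \frac{72}{3 + A^{2}} + \frac{208}{A}$)
$q{\left(-1,O{\left(-4 \right)} \right)} \left(-222\right) = \left(\frac{72}{3 + \left(-1\right)^{2}} + \frac{208}{-1}\right) \left(-222\right) = \left(\frac{72}{3 + 1} + 208 \left(-1\right)\right) \left(-222\right) = \left(\frac{72}{4} - 208\right) \left(-222\right) = \left(72 \cdot \frac{1}{4} - 208\right) \left(-222\right) = \left(18 - 208\right) \left(-222\right) = \left(-190\right) \left(-222\right) = 42180$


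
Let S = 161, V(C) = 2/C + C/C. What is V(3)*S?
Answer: 805/3 ≈ 268.33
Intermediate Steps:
V(C) = 1 + 2/C (V(C) = 2/C + 1 = 1 + 2/C)
V(3)*S = ((2 + 3)/3)*161 = ((⅓)*5)*161 = (5/3)*161 = 805/3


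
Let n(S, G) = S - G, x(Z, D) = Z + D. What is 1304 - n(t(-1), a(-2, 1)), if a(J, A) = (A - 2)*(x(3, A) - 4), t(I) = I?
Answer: 1305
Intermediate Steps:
x(Z, D) = D + Z
a(J, A) = (-1 + A)*(-2 + A) (a(J, A) = (A - 2)*((A + 3) - 4) = (-2 + A)*((3 + A) - 4) = (-2 + A)*(-1 + A) = (-1 + A)*(-2 + A))
1304 - n(t(-1), a(-2, 1)) = 1304 - (-1 - (2 + 1² - 3*1)) = 1304 - (-1 - (2 + 1 - 3)) = 1304 - (-1 - 1*0) = 1304 - (-1 + 0) = 1304 - 1*(-1) = 1304 + 1 = 1305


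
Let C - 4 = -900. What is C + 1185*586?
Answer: 693514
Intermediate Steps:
C = -896 (C = 4 - 900 = -896)
C + 1185*586 = -896 + 1185*586 = -896 + 694410 = 693514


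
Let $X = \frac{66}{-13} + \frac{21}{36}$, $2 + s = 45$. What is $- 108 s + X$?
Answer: $- \frac{725165}{156} \approx -4648.5$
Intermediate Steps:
$s = 43$ ($s = -2 + 45 = 43$)
$X = - \frac{701}{156}$ ($X = 66 \left(- \frac{1}{13}\right) + 21 \cdot \frac{1}{36} = - \frac{66}{13} + \frac{7}{12} = - \frac{701}{156} \approx -4.4936$)
$- 108 s + X = \left(-108\right) 43 - \frac{701}{156} = -4644 - \frac{701}{156} = - \frac{725165}{156}$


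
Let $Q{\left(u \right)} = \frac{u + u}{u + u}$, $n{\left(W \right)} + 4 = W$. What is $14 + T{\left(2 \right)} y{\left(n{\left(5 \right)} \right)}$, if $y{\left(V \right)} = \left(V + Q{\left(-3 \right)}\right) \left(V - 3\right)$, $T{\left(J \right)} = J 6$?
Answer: $-34$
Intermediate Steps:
$T{\left(J \right)} = 6 J$
$n{\left(W \right)} = -4 + W$
$Q{\left(u \right)} = 1$ ($Q{\left(u \right)} = \frac{2 u}{2 u} = 2 u \frac{1}{2 u} = 1$)
$y{\left(V \right)} = \left(1 + V\right) \left(-3 + V\right)$ ($y{\left(V \right)} = \left(V + 1\right) \left(V - 3\right) = \left(1 + V\right) \left(-3 + V\right)$)
$14 + T{\left(2 \right)} y{\left(n{\left(5 \right)} \right)} = 14 + 6 \cdot 2 \left(-3 + \left(-4 + 5\right)^{2} - 2 \left(-4 + 5\right)\right) = 14 + 12 \left(-3 + 1^{2} - 2\right) = 14 + 12 \left(-3 + 1 - 2\right) = 14 + 12 \left(-4\right) = 14 - 48 = -34$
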